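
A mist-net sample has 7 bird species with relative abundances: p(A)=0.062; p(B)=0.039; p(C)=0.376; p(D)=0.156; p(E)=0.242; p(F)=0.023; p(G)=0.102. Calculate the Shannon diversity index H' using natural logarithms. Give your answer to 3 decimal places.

Each pᵢ ln pᵢ term (working shown to 6 dp, full precision carried): 0.062×(-2.780621)=-0.172398, 0.039×(-3.244194)=-0.126524, 0.376×(-0.978166)=-0.367790, 0.156×(-1.857899)=-0.289832, 0.242×(-1.418818)=-0.343354, 0.023×(-3.772261)=-0.086762, 0.102×(-2.282782)=-0.232844.
Sum = -1.619504, so H' = 1.620.

1.620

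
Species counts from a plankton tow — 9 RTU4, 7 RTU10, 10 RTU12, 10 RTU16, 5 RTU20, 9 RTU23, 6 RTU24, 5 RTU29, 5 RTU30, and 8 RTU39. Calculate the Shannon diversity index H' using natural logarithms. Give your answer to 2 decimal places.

Total N = 9+7+10+10+5+9+6+5+5+8 = 74, so the proportions are 0.1216, 0.0946, 0.1351, 0.1351, 0.0676, 0.1216, 0.0811, 0.0676, 0.0676, 0.1081 (working shown to 4 dp, full precision carried).
Each pᵢ ln pᵢ term: 0.1216×(-2.1068)=-0.2562, 0.0946×(-2.3582)=-0.2231, 0.1351×(-2.0015)=-0.2705, 0.1351×(-2.0015)=-0.2705, 0.0676×(-2.6946)=-0.1821, 0.1216×(-2.1068)=-0.2562, 0.0811×(-2.5123)=-0.2037, 0.0676×(-2.6946)=-0.1821, 0.0676×(-2.6946)=-0.1821, 0.1081×(-2.2246)=-0.2405.
Sum = -2.2669, so H' = 2.27.

2.27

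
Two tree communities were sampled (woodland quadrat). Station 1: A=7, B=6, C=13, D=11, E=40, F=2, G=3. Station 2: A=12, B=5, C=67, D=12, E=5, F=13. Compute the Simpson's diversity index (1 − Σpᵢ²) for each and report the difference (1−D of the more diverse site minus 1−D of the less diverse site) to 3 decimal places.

0.089

Station 1: N=82, proportions 0.08537, 0.07317, 0.15854, 0.13415, 0.4878, 0.02439, 0.03659, giving 1−D = 0.70434 (working shown to 5 dp, full precision carried).
Station 2: N=114, proportions 0.10526, 0.04386, 0.58772, 0.10526, 0.04386, 0.11404, giving 1−D = 0.61557.
Difference = |0.70434 − 0.61557| = 0.08877, i.e. 0.089 to 3 decimal places.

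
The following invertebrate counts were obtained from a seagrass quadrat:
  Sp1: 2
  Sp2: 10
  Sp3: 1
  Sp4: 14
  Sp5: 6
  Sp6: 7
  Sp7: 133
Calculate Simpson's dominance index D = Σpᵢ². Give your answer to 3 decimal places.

0.604

Total N = 2+10+1+14+6+7+133 = 173, so the proportions are 0.01156, 0.0578, 0.00578, 0.08092, 0.03468, 0.04046, 0.76879 (working shown to 5 dp, full precision carried).
D = 0.01156² + 0.0578² + 0.00578² + 0.08092² + 0.03468² + 0.04046² + 0.76879² = 0.00013 + 0.00334 + 0.00003 + 0.00655 + 0.00120 + 0.00164 + 0.59103 = 0.60393.
To 3 decimal places, D = 0.604.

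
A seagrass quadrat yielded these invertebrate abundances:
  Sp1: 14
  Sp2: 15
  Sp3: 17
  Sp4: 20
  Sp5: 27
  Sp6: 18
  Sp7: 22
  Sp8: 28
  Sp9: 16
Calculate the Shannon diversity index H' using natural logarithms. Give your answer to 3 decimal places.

Total N = 14+15+17+20+27+18+22+28+16 = 177, so the proportions are 0.0791, 0.08475, 0.09605, 0.11299, 0.15254, 0.10169, 0.12429, 0.15819, 0.0904 (working shown to 5 dp, full precision carried).
Each pᵢ ln pᵢ term: 0.0791×(-2.53709)=-0.20067, 0.08475×(-2.46810)=-0.20916, 0.09605×(-2.34294)=-0.22503, 0.11299×(-2.18042)=-0.24637, 0.15254×(-1.88031)=-0.28683, 0.10169×(-2.28578)=-0.23245, 0.12429×(-2.08511)=-0.25917, 0.15819×(-1.84395)=-0.29170, 0.0904×(-2.40356)=-0.21727.
Sum = -2.16865, so H' = 2.169.

2.169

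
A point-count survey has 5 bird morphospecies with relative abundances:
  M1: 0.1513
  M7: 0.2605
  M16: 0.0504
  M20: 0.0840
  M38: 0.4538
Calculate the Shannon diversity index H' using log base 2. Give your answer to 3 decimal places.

Each pᵢ log₂ pᵢ term (working shown to 5 dp, full precision carried): 0.1513×(-2.72452)=-0.41222, 0.2605×(-1.94064)=-0.50554, 0.0504×(-4.31043)=-0.21725, 0.084×(-3.57347)=-0.30017, 0.4538×(-1.13987)=-0.51727.
Sum = -1.95245, so H' = 1.952.

1.952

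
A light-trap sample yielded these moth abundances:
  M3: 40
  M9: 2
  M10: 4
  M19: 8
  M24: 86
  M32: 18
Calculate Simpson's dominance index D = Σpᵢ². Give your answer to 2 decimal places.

Total N = 40+2+4+8+86+18 = 158, so the proportions are 0.2532, 0.0127, 0.0253, 0.0506, 0.5443, 0.1139 (working shown to 4 dp, full precision carried).
D = 0.2532² + 0.0127² + 0.0253² + 0.0506² + 0.5443² + 0.1139² = 0.0641 + 0.0002 + 0.0006 + 0.0026 + 0.2963 + 0.0130 = 0.3767.
To 2 decimal places, D = 0.38.

0.38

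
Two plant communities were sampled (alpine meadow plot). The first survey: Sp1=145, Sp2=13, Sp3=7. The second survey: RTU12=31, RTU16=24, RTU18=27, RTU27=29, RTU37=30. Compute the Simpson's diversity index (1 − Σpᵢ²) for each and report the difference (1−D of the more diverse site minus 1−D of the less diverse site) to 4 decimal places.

0.5787

The first survey: N=165, proportions 0.878788, 0.078788, 0.042424, giving 1−D = 0.219725 (working shown to 6 dp, full precision carried).
The second survey: N=141, proportions 0.219858, 0.170213, 0.191489, 0.205674, 0.212766, giving 1−D = 0.798451.
Difference = |0.219725 − 0.798451| = 0.578726, i.e. 0.5787 to 4 decimal places.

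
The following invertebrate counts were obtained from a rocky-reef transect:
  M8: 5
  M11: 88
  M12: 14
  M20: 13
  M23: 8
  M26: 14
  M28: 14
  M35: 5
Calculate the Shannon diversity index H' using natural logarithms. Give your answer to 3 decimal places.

1.535

Total N = 5+88+14+13+8+14+14+5 = 161, so the proportions are 0.03106, 0.54658, 0.08696, 0.08075, 0.04969, 0.08696, 0.08696, 0.03106 (working shown to 5 dp, full precision carried).
Each pᵢ ln pᵢ term: 0.03106×(-3.47197)=-0.10783, 0.54658×(-0.60407)=-0.33017, 0.08696×(-2.44235)=-0.21238, 0.08075×(-2.51646)=-0.20319, 0.04969×(-3.00196)=-0.14917, 0.08696×(-2.44235)=-0.21238, 0.08696×(-2.44235)=-0.21238, 0.03106×(-3.47197)=-0.10783.
Sum = -1.53532, so H' = 1.535.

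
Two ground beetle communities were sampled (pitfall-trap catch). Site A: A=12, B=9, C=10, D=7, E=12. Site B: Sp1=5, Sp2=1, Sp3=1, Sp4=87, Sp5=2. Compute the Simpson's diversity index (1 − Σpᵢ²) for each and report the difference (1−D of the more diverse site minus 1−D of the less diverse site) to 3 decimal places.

Site A: N=50, proportions 0.24, 0.18, 0.2, 0.14, 0.24, giving 1−D = 0.79280 (working shown to 5 dp, full precision carried).
Site B: N=96, proportions 0.05208, 0.01042, 0.01042, 0.90625, 0.02083, giving 1−D = 0.17535.
Difference = |0.79280 − 0.17535| = 0.61745, i.e. 0.617 to 3 decimal places.

0.617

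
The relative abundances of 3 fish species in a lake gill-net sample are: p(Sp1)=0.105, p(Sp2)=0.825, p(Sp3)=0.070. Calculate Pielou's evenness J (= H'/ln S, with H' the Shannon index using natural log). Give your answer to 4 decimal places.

H' = −Σ pᵢ ln pᵢ = −((-0.236648) + (-0.158707) + (-0.186148)) = 0.581503 (working shown to 6 dp, full precision carried).
With S = 3 species, ln S = 1.098612, so J = 0.581503/1.098612 = 0.529307, i.e. 0.5293 to 4 decimal places.

0.5293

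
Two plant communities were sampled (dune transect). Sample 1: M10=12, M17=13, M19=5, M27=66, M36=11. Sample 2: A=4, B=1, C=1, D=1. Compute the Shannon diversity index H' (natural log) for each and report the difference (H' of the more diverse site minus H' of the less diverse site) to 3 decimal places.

0.023

Sample 1: N=107, proportions 0.11215, 0.121495, 0.046729, 0.616822, 0.102804, giving H' = 1.176525 (working shown to 6 dp, full precision carried).
Sample 2: N=7, proportions 0.571429, 0.142857, 0.142857, 0.142857, giving H' = 1.153742.
Difference = |1.176525 − 1.153742| = 0.022783, i.e. 0.023 to 3 decimal places.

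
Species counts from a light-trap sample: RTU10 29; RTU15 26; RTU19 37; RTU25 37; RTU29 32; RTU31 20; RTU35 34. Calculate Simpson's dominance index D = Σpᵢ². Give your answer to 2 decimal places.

0.15

Total N = 29+26+37+37+32+20+34 = 215, so the proportions are 0.1349, 0.1209, 0.1721, 0.1721, 0.1488, 0.093, 0.1581 (working shown to 4 dp, full precision carried).
D = 0.1349² + 0.1209² + 0.1721² + 0.1721² + 0.1488² + 0.093² + 0.1581² = 0.0182 + 0.0146 + 0.0296 + 0.0296 + 0.0222 + 0.0087 + 0.0250 = 0.1479.
To 2 decimal places, D = 0.15.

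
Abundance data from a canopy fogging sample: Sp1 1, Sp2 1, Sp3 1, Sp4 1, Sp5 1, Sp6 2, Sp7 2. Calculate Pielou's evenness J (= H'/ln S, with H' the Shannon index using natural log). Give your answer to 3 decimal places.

Total N = 1+1+1+1+1+2+2 = 9, so the proportions are 0.11111, 0.11111, 0.11111, 0.11111, 0.11111, 0.22222, 0.22222 (working shown to 5 dp, full precision carried).
H' = −Σ pᵢ ln pᵢ = −((-0.24414) + (-0.24414) + (-0.24414) + (-0.24414) + (-0.24414) + (-0.33424) + (-0.33424)) = 1.88916.
With S = 7 species, ln S = 1.94591, so J = 1.88916/1.94591 = 0.97084, i.e. 0.971 to 3 decimal places.

0.971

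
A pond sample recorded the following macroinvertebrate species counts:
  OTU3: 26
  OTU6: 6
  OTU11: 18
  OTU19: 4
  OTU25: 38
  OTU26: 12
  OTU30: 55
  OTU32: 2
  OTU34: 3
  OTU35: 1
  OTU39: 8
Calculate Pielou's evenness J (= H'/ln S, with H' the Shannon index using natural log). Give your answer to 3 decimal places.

Total N = 26+6+18+4+38+12+55+2+3+1+8 = 173, so the proportions are 0.15029, 0.03468, 0.10405, 0.02312, 0.21965, 0.06936, 0.31792, 0.01156, 0.01734, 0.00578, 0.04624 (working shown to 5 dp, full precision carried).
H' = −Σ pᵢ ln pᵢ = −((-0.28483) + (-0.11658) + (-0.23545) + (-0.08710) + (-0.33293) + (-0.18509) + (-0.36432) + (-0.05156) + (-0.07031) + (-0.02979) + (-0.14214)) = 1.90011.
With S = 11 species, ln S = 2.39790, so J = 1.90011/2.39790 = 0.79241, i.e. 0.792 to 3 decimal places.

0.792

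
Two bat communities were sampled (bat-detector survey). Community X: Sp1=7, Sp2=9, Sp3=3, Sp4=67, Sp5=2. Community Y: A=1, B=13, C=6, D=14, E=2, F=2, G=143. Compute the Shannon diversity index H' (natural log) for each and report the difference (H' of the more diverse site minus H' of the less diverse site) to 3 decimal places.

Community X: N=88, proportions 0.079545, 0.102273, 0.034091, 0.761364, 0.022727, giving H' = 0.843326 (working shown to 6 dp, full precision carried).
Community Y: N=181, proportions 0.005525, 0.071823, 0.033149, 0.077348, 0.01105, 0.01105, 0.790055, giving H' = 0.814513.
Difference = |0.843326 − 0.814513| = 0.028813, i.e. 0.029 to 3 decimal places.

0.029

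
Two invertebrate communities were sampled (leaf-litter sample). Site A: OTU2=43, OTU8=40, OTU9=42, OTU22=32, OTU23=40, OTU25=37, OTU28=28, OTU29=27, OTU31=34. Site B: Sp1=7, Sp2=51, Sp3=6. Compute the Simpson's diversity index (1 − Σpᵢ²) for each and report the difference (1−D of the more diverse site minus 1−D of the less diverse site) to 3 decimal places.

0.542

Site A: N=323, proportions 0.13313, 0.12384, 0.13003, 0.09907, 0.12384, 0.11455, 0.08669, 0.08359, 0.10526, giving 1−D = 0.88618 (working shown to 5 dp, full precision carried).
Site B: N=64, proportions 0.10938, 0.79688, 0.09375, giving 1−D = 0.34424.
Difference = |0.88618 − 0.34424| = 0.54194, i.e. 0.542 to 3 decimal places.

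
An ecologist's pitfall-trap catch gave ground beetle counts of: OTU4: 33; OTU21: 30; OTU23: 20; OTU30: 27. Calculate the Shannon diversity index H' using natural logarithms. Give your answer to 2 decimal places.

1.37

Total N = 33+30+20+27 = 110, so the proportions are 0.3, 0.2727, 0.1818, 0.2455 (working shown to 4 dp, full precision carried).
Each pᵢ ln pᵢ term: 0.3×(-1.2040)=-0.3612, 0.2727×(-1.2993)=-0.3543, 0.1818×(-1.7047)=-0.3100, 0.2455×(-1.4046)=-0.3448.
Sum = -1.3703, so H' = 1.37.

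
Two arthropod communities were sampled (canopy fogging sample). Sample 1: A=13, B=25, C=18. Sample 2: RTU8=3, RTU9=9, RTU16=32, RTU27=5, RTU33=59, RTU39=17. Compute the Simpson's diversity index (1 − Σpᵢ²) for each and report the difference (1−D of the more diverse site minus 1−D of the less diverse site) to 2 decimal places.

0.04

Sample 1: N=56, proportions 0.2321, 0.4464, 0.3214, giving 1−D = 0.6435 (working shown to 4 dp, full precision carried).
Sample 2: N=125, proportions 0.024, 0.072, 0.256, 0.04, 0.472, 0.136, giving 1−D = 0.6858.
Difference = |0.6435 − 0.6858| = 0.0423, i.e. 0.04 to 2 decimal places.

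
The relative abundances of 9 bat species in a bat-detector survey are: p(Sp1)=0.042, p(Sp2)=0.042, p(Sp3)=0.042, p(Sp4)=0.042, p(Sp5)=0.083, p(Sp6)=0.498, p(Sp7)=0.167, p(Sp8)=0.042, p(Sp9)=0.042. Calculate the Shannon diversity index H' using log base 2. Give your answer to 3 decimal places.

Each pᵢ log₂ pᵢ term (working shown to 5 dp, full precision carried): 0.042×(-4.57347)=-0.19209, 0.042×(-4.57347)=-0.19209, 0.042×(-4.57347)=-0.19209, 0.042×(-4.57347)=-0.19209, 0.083×(-3.59074)=-0.29803, 0.498×(-1.00578)=-0.50088, 0.167×(-2.58208)=-0.43121, 0.042×(-4.57347)=-0.19209, 0.042×(-4.57347)=-0.19209.
Sum = -2.38263, so H' = 2.383.

2.383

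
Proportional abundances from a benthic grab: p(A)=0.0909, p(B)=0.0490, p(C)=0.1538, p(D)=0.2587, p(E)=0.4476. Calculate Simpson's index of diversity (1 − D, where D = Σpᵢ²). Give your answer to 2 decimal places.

D = 0.0909² + 0.049² + 0.1538² + 0.2587² + 0.4476² = 0.0083 + 0.0024 + 0.0237 + 0.0669 + 0.2003 = 0.3016 (working shown to 4 dp, full precision carried).
So 1 − D = 0.6984, i.e. 0.70 to 2 decimal places.

0.70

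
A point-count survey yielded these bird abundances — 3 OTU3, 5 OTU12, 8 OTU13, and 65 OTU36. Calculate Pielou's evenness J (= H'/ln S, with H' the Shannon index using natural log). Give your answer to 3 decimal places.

Total N = 3+5+8+65 = 81, so the proportions are 0.03704, 0.06173, 0.09877, 0.80247 (working shown to 5 dp, full precision carried).
H' = −Σ pᵢ ln pᵢ = −((-0.12207) + (-0.17191) + (-0.22864) + (-0.17659)) = 0.69922.
With S = 4 species, ln S = 1.38629, so J = 0.69922/1.38629 = 0.50438, i.e. 0.504 to 3 decimal places.

0.504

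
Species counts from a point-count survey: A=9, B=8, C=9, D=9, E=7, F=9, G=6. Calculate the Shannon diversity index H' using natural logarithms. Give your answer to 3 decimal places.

1.936

Total N = 9+8+9+9+7+9+6 = 57, so the proportions are 0.15789, 0.14035, 0.15789, 0.15789, 0.12281, 0.15789, 0.10526 (working shown to 5 dp, full precision carried).
Each pᵢ ln pᵢ term: 0.15789×(-1.84583)=-0.29145, 0.14035×(-1.96361)=-0.27559, 0.15789×(-1.84583)=-0.29145, 0.15789×(-1.84583)=-0.29145, 0.12281×(-2.09714)=-0.25754, 0.15789×(-1.84583)=-0.29145, 0.10526×(-2.25129)=-0.23698.
Sum = -1.93590, so H' = 1.936.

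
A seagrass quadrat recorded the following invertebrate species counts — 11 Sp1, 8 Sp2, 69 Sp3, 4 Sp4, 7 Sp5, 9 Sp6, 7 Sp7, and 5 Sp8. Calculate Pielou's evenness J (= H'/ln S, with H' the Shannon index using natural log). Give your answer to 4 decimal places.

Total N = 11+8+69+4+7+9+7+5 = 120, so the proportions are 0.091667, 0.066667, 0.575, 0.033333, 0.058333, 0.075, 0.058333, 0.041667 (working shown to 6 dp, full precision carried).
H' = −Σ pᵢ ln pᵢ = −((-0.219046) + (-0.180537) + (-0.318197) + (-0.113373) + (-0.165759) + (-0.194270) + (-0.165759) + (-0.132419)) = 1.489360.
With S = 8 species, ln S = 2.079442, so J = 1.489360/2.079442 = 0.716231, i.e. 0.7162 to 4 decimal places.

0.7162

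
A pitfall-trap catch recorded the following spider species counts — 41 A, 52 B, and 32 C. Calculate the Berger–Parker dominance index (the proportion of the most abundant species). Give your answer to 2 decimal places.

0.42

Total N = 41+52+32 = 125, so the proportions are 0.328, 0.416, 0.256 (working shown to 4 dp, full precision carried).
The largest proportion is 0.416, i.e. d = 0.42 to 2 decimal places.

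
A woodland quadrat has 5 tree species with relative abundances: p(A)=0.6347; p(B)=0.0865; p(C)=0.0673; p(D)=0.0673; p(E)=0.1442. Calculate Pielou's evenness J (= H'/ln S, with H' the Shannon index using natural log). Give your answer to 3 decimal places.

H' = −Σ pᵢ ln pᵢ = −((-0.28854) + (-0.21172) + (-0.18162) + (-0.18162) + (-0.27925)) = 1.14274 (working shown to 5 dp, full precision carried).
With S = 5 species, ln S = 1.60944, so J = 1.14274/1.60944 = 0.71002, i.e. 0.710 to 3 decimal places.

0.710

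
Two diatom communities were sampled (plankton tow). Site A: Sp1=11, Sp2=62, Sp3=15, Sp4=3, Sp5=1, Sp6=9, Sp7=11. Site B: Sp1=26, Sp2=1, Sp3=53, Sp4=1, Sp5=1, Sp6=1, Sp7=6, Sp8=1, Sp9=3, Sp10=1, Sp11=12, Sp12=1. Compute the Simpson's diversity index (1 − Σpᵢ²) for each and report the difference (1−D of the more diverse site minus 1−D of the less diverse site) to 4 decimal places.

0.0294

Site A: N=112, proportions 0.098214, 0.553571, 0.133929, 0.026786, 0.008929, 0.080357, 0.098214, giving 1−D = 0.649075 (working shown to 6 dp, full precision carried).
Site B: N=107, proportions 0.242991, 0.009346, 0.495327, 0.009346, 0.009346, 0.009346, 0.056075, 0.009346, 0.028037, 0.009346, 0.11215, 0.009346, giving 1−D = 0.678487.
Difference = |0.649075 − 0.678487| = 0.029412, i.e. 0.0294 to 4 decimal places.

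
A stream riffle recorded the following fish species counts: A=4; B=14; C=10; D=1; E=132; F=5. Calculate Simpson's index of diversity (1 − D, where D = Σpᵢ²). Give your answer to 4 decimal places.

Total N = 4+14+10+1+132+5 = 166, so the proportions are 0.024096, 0.084337, 0.060241, 0.006024, 0.795181, 0.03012 (working shown to 6 dp, full precision carried).
D = 0.024096² + 0.084337² + 0.060241² + 0.006024² + 0.795181² + 0.03012² = 0.000581 + 0.007113 + 0.003629 + 0.000036 + 0.632312 + 0.000907 = 0.644578.
So 1 − D = 0.355422, i.e. 0.3554 to 4 decimal places.

0.3554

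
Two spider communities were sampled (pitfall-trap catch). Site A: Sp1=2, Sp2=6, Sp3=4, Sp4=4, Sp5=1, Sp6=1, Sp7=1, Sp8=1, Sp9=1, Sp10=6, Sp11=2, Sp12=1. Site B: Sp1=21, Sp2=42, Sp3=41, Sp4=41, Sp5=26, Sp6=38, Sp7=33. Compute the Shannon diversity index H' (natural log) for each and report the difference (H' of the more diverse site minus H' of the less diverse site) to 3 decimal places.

0.303

Site A: N=30, proportions 0.06667, 0.2, 0.13333, 0.13333, 0.03333, 0.03333, 0.03333, 0.03333, 0.03333, 0.2, 0.06667, 0.03333, giving H' = 2.22240 (working shown to 5 dp, full precision carried).
Site B: N=242, proportions 0.08678, 0.17355, 0.16942, 0.16942, 0.10744, 0.15702, 0.13636, giving H' = 1.91971.
Difference = |2.22240 − 1.91971| = 0.30269, i.e. 0.303 to 3 decimal places.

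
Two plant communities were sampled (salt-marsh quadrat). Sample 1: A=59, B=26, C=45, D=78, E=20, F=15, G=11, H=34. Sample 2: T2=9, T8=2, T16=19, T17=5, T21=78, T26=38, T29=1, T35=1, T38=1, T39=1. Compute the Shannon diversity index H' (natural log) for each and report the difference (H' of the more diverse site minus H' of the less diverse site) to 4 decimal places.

Sample 1: N=288, proportions 0.204861, 0.090278, 0.15625, 0.270833, 0.069444, 0.052083, 0.038194, 0.118056, giving H' = 1.901791 (working shown to 6 dp, full precision carried).
Sample 2: N=155, proportions 0.058065, 0.012903, 0.122581, 0.032258, 0.503226, 0.245161, 0.006452, 0.006452, 0.006452, 0.006452, giving H' = 1.409848.
Difference = |1.901791 − 1.409848| = 0.491943, i.e. 0.4919 to 4 decimal places.

0.4919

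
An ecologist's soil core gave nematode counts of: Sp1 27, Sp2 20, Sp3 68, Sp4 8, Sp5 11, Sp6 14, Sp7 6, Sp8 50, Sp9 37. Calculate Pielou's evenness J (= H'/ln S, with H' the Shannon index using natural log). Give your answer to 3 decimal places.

Total N = 27+20+68+8+11+14+6+50+37 = 241, so the proportions are 0.11203, 0.08299, 0.28216, 0.0332, 0.04564, 0.05809, 0.0249, 0.20747, 0.15353 (working shown to 5 dp, full precision carried).
H' = −Σ pᵢ ln pᵢ = −((-0.24524) + (-0.20656) + (-0.35701) + (-0.11304) + (-0.14090) + (-0.16531) + (-0.09194) + (-0.32630) + (-0.28769)) = 1.93399.
With S = 9 species, ln S = 2.19722, so J = 1.93399/2.19722 = 0.88020, i.e. 0.880 to 3 decimal places.

0.880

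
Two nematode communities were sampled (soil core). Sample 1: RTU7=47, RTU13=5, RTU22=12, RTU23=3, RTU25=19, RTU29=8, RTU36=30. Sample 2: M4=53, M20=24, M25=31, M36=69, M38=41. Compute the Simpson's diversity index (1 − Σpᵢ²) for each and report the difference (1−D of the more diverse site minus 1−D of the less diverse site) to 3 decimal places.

0.014

Sample 1: N=124, proportions 0.379032, 0.040323, 0.096774, 0.024194, 0.153226, 0.064516, 0.241935, giving 1−D = 0.758585 (working shown to 6 dp, full precision carried).
Sample 2: N=218, proportions 0.243119, 0.110092, 0.142202, 0.316514, 0.188073, giving 1−D = 0.772999.
Difference = |0.758585 − 0.772999| = 0.014414, i.e. 0.014 to 3 decimal places.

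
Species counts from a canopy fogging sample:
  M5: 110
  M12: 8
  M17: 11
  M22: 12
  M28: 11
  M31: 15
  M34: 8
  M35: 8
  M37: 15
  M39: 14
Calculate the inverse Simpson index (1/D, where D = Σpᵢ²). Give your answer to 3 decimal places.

3.373

Total N = 110+8+11+12+11+15+8+8+15+14 = 212, so the proportions are 0.5188679, 0.0377358, 0.0518868, 0.0566038, 0.0518868, 0.0707547, 0.0377358, 0.0377358, 0.0707547, 0.0660377 (working shown to 7 dp, full precision carried).
D = 0.5188679² + 0.0377358² + 0.0518868² + 0.0566038² + 0.0518868² + 0.0707547² + 0.0377358² + 0.0377358² + 0.0707547² + 0.0660377² = 0.2692239 + 0.0014240 + 0.0026922 + 0.0032040 + 0.0026922 + 0.0050062 + 0.0014240 + 0.0014240 + 0.0050062 + 0.0043610 = 0.2964578.
So 1/D = 3.37316, i.e. 3.373 to 3 decimal places.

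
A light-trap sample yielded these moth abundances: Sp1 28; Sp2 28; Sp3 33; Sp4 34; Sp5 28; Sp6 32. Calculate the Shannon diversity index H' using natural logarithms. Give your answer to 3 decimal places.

1.788

Total N = 28+28+33+34+28+32 = 183, so the proportions are 0.15301, 0.15301, 0.18033, 0.18579, 0.15301, 0.17486 (working shown to 5 dp, full precision carried).
Each pᵢ ln pᵢ term: 0.15301×(-1.87728)=-0.28723, 0.15301×(-1.87728)=-0.28723, 0.18033×(-1.71298)=-0.30890, 0.18579×(-1.68313)=-0.31271, 0.15301×(-1.87728)=-0.28723, 0.17486×(-1.74375)=-0.30492.
Sum = -1.78823, so H' = 1.788.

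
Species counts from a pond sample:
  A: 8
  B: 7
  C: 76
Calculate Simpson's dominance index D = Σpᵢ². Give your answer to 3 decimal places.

0.711

Total N = 8+7+76 = 91, so the proportions are 0.08791, 0.07692, 0.83516 (working shown to 5 dp, full precision carried).
D = 0.08791² + 0.07692² + 0.83516² = 0.00773 + 0.00592 + 0.69750 = 0.71115.
To 3 decimal places, D = 0.711.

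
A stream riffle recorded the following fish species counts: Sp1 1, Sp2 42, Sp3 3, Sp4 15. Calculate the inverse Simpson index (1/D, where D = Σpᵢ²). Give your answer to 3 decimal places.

1.861

Total N = 1+42+3+15 = 61, so the proportions are 0.016393, 0.688525, 0.04918, 0.245902 (working shown to 6 dp, full precision carried).
D = 0.016393² + 0.688525² + 0.04918² + 0.245902² = 0.000269 + 0.474066 + 0.002419 + 0.060468 = 0.537221.
So 1/D = 1.86143, i.e. 1.861 to 3 decimal places.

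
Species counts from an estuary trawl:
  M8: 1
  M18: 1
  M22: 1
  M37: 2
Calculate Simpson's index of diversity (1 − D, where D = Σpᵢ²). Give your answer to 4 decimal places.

Total N = 1+1+1+2 = 5, so the proportions are 0.2, 0.2, 0.2, 0.4 (working shown to 6 dp, full precision carried).
D = 0.2² + 0.2² + 0.2² + 0.4² = 0.040000 + 0.040000 + 0.040000 + 0.160000 = 0.280000.
So 1 − D = 0.720000, i.e. 0.7200 to 4 decimal places.

0.7200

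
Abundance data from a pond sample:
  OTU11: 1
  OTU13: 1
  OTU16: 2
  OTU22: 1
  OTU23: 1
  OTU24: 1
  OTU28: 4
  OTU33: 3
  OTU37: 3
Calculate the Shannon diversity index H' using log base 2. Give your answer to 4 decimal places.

Total N = 1+1+2+1+1+1+4+3+3 = 17, so the proportions are 0.058824, 0.058824, 0.117647, 0.058824, 0.058824, 0.058824, 0.235294, 0.176471, 0.176471 (working shown to 6 dp, full precision carried).
Each pᵢ log₂ pᵢ term: 0.058824×(-4.087463)=-0.240439, 0.058824×(-4.087463)=-0.240439, 0.117647×(-3.087463)=-0.363231, 0.058824×(-4.087463)=-0.240439, 0.058824×(-4.087463)=-0.240439, 0.058824×(-4.087463)=-0.240439, 0.235294×(-2.087463)=-0.491168, 0.176471×(-2.502500)=-0.441618, 0.176471×(-2.502500)=-0.441618.
Sum = -2.939829, so H' = 2.9398.

2.9398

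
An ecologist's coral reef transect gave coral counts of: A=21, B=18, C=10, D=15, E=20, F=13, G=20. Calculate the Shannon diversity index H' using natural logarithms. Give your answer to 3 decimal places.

1.918

Total N = 21+18+10+15+20+13+20 = 117, so the proportions are 0.17949, 0.15385, 0.08547, 0.12821, 0.17094, 0.11111, 0.17094 (working shown to 5 dp, full precision carried).
Each pᵢ ln pᵢ term: 0.17949×(-1.71765)=-0.30830, 0.15385×(-1.87180)=-0.28797, 0.08547×(-2.45959)=-0.21022, 0.12821×(-2.05412)=-0.26335, 0.17094×(-1.76644)=-0.30196, 0.11111×(-2.19722)=-0.24414, 0.17094×(-1.76644)=-0.30196.
Sum = -1.91788, so H' = 1.918.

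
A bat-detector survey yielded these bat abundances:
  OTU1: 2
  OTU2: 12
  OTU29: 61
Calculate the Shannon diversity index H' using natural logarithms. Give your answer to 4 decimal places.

Total N = 2+12+61 = 75, so the proportions are 0.026667, 0.16, 0.813333 (working shown to 6 dp, full precision carried).
Each pᵢ ln pᵢ term: 0.026667×(-3.624341)=-0.096649, 0.16×(-1.832581)=-0.293213, 0.813333×(-0.206614)=-0.168046.
Sum = -0.557908, so H' = 0.5579.

0.5579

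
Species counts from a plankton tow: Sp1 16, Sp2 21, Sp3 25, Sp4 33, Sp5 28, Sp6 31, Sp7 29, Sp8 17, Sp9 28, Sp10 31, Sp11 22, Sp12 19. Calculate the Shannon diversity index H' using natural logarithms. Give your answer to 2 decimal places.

Total N = 16+21+25+33+28+31+29+17+28+31+22+19 = 300, so the proportions are 0.0533, 0.07, 0.0833, 0.11, 0.0933, 0.1033, 0.0967, 0.0567, 0.0933, 0.1033, 0.0733, 0.0633 (working shown to 4 dp, full precision carried).
Each pᵢ ln pᵢ term: 0.0533×(-2.9312)=-0.1563, 0.07×(-2.6593)=-0.1861, 0.0833×(-2.4849)=-0.2071, 0.11×(-2.2073)=-0.2428, 0.0933×(-2.3716)=-0.2213, 0.1033×(-2.2698)=-0.2345, 0.0967×(-2.3365)=-0.2259, 0.0567×(-2.8706)=-0.1627, 0.0933×(-2.3716)=-0.2213, 0.1033×(-2.2698)=-0.2345, 0.0733×(-2.6127)=-0.1916, 0.0633×(-2.7593)=-0.1748.
Sum = -2.4590, so H' = 2.46.

2.46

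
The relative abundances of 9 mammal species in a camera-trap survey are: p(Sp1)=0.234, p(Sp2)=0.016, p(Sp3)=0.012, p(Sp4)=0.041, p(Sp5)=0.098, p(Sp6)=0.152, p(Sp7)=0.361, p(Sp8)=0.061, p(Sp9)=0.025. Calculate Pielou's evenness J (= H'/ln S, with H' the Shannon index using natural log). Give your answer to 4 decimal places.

H' = −Σ pᵢ ln pᵢ = −((-0.339870) + (-0.066163) + (-0.053074) + (-0.130962) + (-0.227633) + (-0.286349) + (-0.367815) + (-0.170610) + (-0.092222)) = 1.734697 (working shown to 6 dp, full precision carried).
With S = 9 species, ln S = 2.197225, so J = 1.734697/2.197225 = 0.789494, i.e. 0.7895 to 4 decimal places.

0.7895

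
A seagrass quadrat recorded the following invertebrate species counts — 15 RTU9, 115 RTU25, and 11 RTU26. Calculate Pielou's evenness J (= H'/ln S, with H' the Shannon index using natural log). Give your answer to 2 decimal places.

Total N = 15+115+11 = 141, so the proportions are 0.1064, 0.8156, 0.078 (working shown to 4 dp, full precision carried).
H' = −Σ pᵢ ln pᵢ = −((-0.2384) + (-0.1662) + (-0.1990)) = 0.6036.
With S = 3 species, ln S = 1.0986, so J = 0.6036/1.0986 = 0.5494, i.e. 0.55 to 2 decimal places.

0.55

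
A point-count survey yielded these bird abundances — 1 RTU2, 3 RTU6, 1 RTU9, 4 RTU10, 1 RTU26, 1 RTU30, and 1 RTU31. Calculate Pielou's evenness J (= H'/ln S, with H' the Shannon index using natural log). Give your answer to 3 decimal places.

Total N = 1+3+1+4+1+1+1 = 12, so the proportions are 0.08333, 0.25, 0.08333, 0.33333, 0.08333, 0.08333, 0.08333 (working shown to 5 dp, full precision carried).
H' = −Σ pᵢ ln pᵢ = −((-0.20708) + (-0.34657) + (-0.20708) + (-0.36620) + (-0.20708) + (-0.20708) + (-0.20708)) = 1.74816.
With S = 7 species, ln S = 1.94591, so J = 1.74816/1.94591 = 0.89837, i.e. 0.898 to 3 decimal places.

0.898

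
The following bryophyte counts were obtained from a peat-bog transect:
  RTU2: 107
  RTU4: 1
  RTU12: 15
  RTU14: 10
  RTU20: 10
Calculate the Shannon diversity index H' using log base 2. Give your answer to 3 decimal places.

Total N = 107+1+15+10+10 = 143, so the proportions are 0.74825, 0.00699, 0.1049, 0.06993, 0.06993 (working shown to 5 dp, full precision carried).
Each pᵢ log₂ pᵢ term: 0.74825×(-0.41840)=-0.31307, 0.00699×(-7.15987)=-0.05007, 0.1049×(-3.25298)=-0.34122, 0.06993×(-3.83794)=-0.26839, 0.06993×(-3.83794)=-0.26839.
Sum = -1.24114, so H' = 1.241.

1.241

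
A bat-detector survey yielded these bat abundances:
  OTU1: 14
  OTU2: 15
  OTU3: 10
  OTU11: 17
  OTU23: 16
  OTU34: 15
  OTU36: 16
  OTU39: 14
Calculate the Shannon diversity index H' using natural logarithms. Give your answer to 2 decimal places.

Total N = 14+15+10+17+16+15+16+14 = 117, so the proportions are 0.1197, 0.1282, 0.0855, 0.1453, 0.1368, 0.1282, 0.1368, 0.1197 (working shown to 4 dp, full precision carried).
Each pᵢ ln pᵢ term: 0.1197×(-2.1231)=-0.2540, 0.1282×(-2.0541)=-0.2633, 0.0855×(-2.4596)=-0.2102, 0.1453×(-1.9290)=-0.2803, 0.1368×(-1.9896)=-0.2721, 0.1282×(-2.0541)=-0.2633, 0.1368×(-1.9896)=-0.2721, 0.1197×(-2.1231)=-0.2540.
Sum = -2.0695, so H' = 2.07.

2.07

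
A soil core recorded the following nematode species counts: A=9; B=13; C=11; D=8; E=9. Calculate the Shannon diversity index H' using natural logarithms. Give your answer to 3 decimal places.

Total N = 9+13+11+8+9 = 50, so the proportions are 0.18, 0.26, 0.22, 0.16, 0.18 (working shown to 5 dp, full precision carried).
Each pᵢ ln pᵢ term: 0.18×(-1.71480)=-0.30866, 0.26×(-1.34707)=-0.35024, 0.22×(-1.51413)=-0.33311, 0.16×(-1.83258)=-0.29321, 0.18×(-1.71480)=-0.30866.
Sum = -1.59389, so H' = 1.594.

1.594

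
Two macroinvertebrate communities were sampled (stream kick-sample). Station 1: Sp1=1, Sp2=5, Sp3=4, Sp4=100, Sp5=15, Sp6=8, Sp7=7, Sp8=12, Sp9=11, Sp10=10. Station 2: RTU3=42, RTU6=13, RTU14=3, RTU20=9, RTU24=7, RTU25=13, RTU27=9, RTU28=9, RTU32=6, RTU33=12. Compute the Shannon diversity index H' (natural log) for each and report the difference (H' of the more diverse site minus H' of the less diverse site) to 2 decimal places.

Station 1: N=173, proportions 0.0058, 0.0289, 0.0231, 0.578, 0.0867, 0.0462, 0.0405, 0.0694, 0.0636, 0.0578, giving H' = 1.5451 (working shown to 4 dp, full precision carried).
Station 2: N=123, proportions 0.3415, 0.1057, 0.0244, 0.0732, 0.0569, 0.1057, 0.0732, 0.0732, 0.0488, 0.0976, giving H' = 2.0440.
Difference = |1.5451 − 2.0440| = 0.4989, i.e. 0.50 to 2 decimal places.

0.50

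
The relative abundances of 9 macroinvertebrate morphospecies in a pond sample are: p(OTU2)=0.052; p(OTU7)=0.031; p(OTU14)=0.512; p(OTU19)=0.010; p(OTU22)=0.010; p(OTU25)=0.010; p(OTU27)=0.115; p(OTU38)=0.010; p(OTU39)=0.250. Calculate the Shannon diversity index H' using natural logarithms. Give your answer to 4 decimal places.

1.3837

Each pᵢ ln pᵢ term (working shown to 6 dp, full precision carried): 0.052×(-2.956512)=-0.153739, 0.031×(-3.473768)=-0.107687, 0.512×(-0.669431)=-0.342748, 0.01×(-4.605170)=-0.046052, 0.01×(-4.605170)=-0.046052, 0.01×(-4.605170)=-0.046052, 0.115×(-2.162823)=-0.248725, 0.01×(-4.605170)=-0.046052, 0.25×(-1.386294)=-0.346574.
Sum = -1.383679, so H' = 1.3837.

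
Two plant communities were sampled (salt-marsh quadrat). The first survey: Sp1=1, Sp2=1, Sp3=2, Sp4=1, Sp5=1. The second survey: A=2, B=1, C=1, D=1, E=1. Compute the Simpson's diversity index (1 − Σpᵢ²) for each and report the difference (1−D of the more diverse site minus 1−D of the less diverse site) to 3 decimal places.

0.000

The first survey: N=6, proportions 0.16667, 0.16667, 0.33333, 0.16667, 0.16667, giving 1−D = 0.77778 (working shown to 5 dp, full precision carried).
The second survey: N=6, proportions 0.33333, 0.16667, 0.16667, 0.16667, 0.16667, giving 1−D = 0.77778.
Difference = |0.77778 − 0.77778| = 0.00000, i.e. 0.000 to 3 decimal places.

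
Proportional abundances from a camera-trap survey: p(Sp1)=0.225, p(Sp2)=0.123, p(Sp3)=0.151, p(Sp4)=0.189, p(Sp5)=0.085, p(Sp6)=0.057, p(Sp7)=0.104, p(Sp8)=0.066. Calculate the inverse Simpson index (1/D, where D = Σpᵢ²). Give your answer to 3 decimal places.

D = 0.225² + 0.123² + 0.151² + 0.189² + 0.085² + 0.057² + 0.104² + 0.066² = 0.0506250 + 0.0151290 + 0.0228010 + 0.0357210 + 0.0072250 + 0.0032490 + 0.0108160 + 0.0043560 = 0.1499220 (working shown to 7 dp, full precision carried).
So 1/D = 6.67014, i.e. 6.670 to 3 decimal places.

6.670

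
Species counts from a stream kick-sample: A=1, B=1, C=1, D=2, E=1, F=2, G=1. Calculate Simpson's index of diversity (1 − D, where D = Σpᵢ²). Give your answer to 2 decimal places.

Total N = 1+1+1+2+1+2+1 = 9, so the proportions are 0.1111, 0.1111, 0.1111, 0.2222, 0.1111, 0.2222, 0.1111 (working shown to 4 dp, full precision carried).
D = 0.1111² + 0.1111² + 0.1111² + 0.2222² + 0.1111² + 0.2222² + 0.1111² = 0.0123 + 0.0123 + 0.0123 + 0.0494 + 0.0123 + 0.0494 + 0.0123 = 0.1605.
So 1 − D = 0.8395, i.e. 0.84 to 2 decimal places.

0.84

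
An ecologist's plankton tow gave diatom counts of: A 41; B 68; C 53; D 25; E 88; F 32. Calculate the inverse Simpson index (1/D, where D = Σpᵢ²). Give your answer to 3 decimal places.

5.093

Total N = 41+68+53+25+88+32 = 307, so the proportions are 0.1335505, 0.2214984, 0.1726384, 0.0814332, 0.286645, 0.1042345 (working shown to 7 dp, full precision carried).
D = 0.1335505² + 0.2214984² + 0.1726384² + 0.0814332² + 0.286645² + 0.1042345² = 0.0178357 + 0.0490615 + 0.0298040 + 0.0066314 + 0.0821653 + 0.0108648 = 0.1963628.
So 1/D = 5.09261, i.e. 5.093 to 3 decimal places.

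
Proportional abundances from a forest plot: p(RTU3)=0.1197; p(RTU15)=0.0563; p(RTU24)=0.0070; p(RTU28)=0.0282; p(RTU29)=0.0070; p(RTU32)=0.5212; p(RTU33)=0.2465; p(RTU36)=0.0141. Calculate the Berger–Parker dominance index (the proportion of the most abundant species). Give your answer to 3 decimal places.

0.521

The largest proportion is 0.5212, i.e. d = 0.521 to 3 decimal places.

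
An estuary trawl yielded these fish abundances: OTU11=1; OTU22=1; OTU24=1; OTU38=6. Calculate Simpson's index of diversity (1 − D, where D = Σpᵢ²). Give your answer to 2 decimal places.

0.52

Total N = 1+1+1+6 = 9, so the proportions are 0.1111, 0.1111, 0.1111, 0.6667 (working shown to 4 dp, full precision carried).
D = 0.1111² + 0.1111² + 0.1111² + 0.6667² = 0.0123 + 0.0123 + 0.0123 + 0.4444 = 0.4815.
So 1 − D = 0.5185, i.e. 0.52 to 2 decimal places.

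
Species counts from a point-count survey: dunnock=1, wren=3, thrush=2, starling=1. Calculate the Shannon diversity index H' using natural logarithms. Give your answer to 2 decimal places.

Total N = 1+3+2+1 = 7, so the proportions are 0.1429, 0.4286, 0.2857, 0.1429 (working shown to 4 dp, full precision carried).
Each pᵢ ln pᵢ term: 0.1429×(-1.9459)=-0.2780, 0.4286×(-0.8473)=-0.3631, 0.2857×(-1.2528)=-0.3579, 0.1429×(-1.9459)=-0.2780.
Sum = -1.2770, so H' = 1.28.

1.28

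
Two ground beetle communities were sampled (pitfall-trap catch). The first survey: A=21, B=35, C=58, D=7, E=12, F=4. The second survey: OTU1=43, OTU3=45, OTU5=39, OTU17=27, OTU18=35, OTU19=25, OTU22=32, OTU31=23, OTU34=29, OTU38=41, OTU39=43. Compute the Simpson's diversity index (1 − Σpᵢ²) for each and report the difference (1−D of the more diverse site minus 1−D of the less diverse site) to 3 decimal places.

0.184

The first survey: N=137, proportions 0.15328, 0.25547, 0.42336, 0.05109, 0.08759, 0.0292, giving 1−D = 0.72087 (working shown to 5 dp, full precision carried).
The second survey: N=382, proportions 0.11257, 0.1178, 0.10209, 0.07068, 0.09162, 0.06545, 0.08377, 0.06021, 0.07592, 0.10733, 0.11257, giving 1−D = 0.90476.
Difference = |0.72087 − 0.90476| = 0.18389, i.e. 0.184 to 3 decimal places.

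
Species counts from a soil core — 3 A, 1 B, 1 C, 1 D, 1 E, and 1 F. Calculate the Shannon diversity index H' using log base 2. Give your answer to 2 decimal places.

2.41

Total N = 3+1+1+1+1+1 = 8, so the proportions are 0.375, 0.125, 0.125, 0.125, 0.125, 0.125 (working shown to 4 dp, full precision carried).
Each pᵢ log₂ pᵢ term: 0.375×(-1.4150)=-0.5306, 0.125×(-3.0000)=-0.3750, 0.125×(-3.0000)=-0.3750, 0.125×(-3.0000)=-0.3750, 0.125×(-3.0000)=-0.3750, 0.125×(-3.0000)=-0.3750.
Sum = -2.4056, so H' = 2.41.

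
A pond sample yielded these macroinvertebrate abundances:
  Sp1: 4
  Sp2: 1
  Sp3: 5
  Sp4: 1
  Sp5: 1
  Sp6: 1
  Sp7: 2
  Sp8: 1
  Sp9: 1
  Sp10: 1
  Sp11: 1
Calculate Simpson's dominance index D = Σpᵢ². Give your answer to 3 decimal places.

0.147

Total N = 4+1+5+1+1+1+2+1+1+1+1 = 19, so the proportions are 0.21053, 0.05263, 0.26316, 0.05263, 0.05263, 0.05263, 0.10526, 0.05263, 0.05263, 0.05263, 0.05263 (working shown to 5 dp, full precision carried).
D = 0.21053² + 0.05263² + 0.26316² + 0.05263² + 0.05263² + 0.05263² + 0.10526² + 0.05263² + 0.05263² + 0.05263² + 0.05263² = 0.04432 + 0.00277 + 0.06925 + 0.00277 + 0.00277 + 0.00277 + 0.01108 + 0.00277 + 0.00277 + 0.00277 + 0.00277 = 0.14681.
To 3 decimal places, D = 0.147.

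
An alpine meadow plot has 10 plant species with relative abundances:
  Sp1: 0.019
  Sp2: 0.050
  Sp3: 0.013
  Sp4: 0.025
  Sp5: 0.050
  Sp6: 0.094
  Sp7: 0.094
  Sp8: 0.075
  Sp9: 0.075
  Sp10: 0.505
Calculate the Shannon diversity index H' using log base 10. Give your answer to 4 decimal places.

Each pᵢ log₁₀ pᵢ term (working shown to 6 dp, full precision carried): 0.019×(-1.721246)=-0.032704, 0.05×(-1.301030)=-0.065051, 0.013×(-1.886057)=-0.024519, 0.025×(-1.602060)=-0.040051, 0.05×(-1.301030)=-0.065051, 0.094×(-1.026872)=-0.096526, 0.094×(-1.026872)=-0.096526, 0.075×(-1.124939)=-0.084370, 0.075×(-1.124939)=-0.084370, 0.505×(-0.296709)=-0.149838.
Sum = -0.739008, so H' = 0.7390.

0.7390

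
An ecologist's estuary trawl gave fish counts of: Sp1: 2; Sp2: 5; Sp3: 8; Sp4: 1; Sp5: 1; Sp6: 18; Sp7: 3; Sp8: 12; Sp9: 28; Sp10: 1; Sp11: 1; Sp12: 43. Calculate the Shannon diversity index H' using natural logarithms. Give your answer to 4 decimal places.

1.8346

Total N = 2+5+8+1+1+18+3+12+28+1+1+43 = 123, so the proportions are 0.01626, 0.04065, 0.065041, 0.00813, 0.00813, 0.146341, 0.02439, 0.097561, 0.227642, 0.00813, 0.00813, 0.349593 (working shown to 6 dp, full precision carried).
Each pᵢ ln pᵢ term: 0.01626×(-4.119037)=-0.066976, 0.04065×(-3.202746)=-0.130193, 0.065041×(-2.732743)=-0.177739, 0.00813×(-4.812184)=-0.039123, 0.00813×(-4.812184)=-0.039123, 0.146341×(-1.921813)=-0.281241, 0.02439×(-3.713572)=-0.090575, 0.097561×(-2.327278)=-0.227051, 0.227642×(-1.479980)=-0.336906, 0.00813×(-4.812184)=-0.039123, 0.00813×(-4.812184)=-0.039123, 0.349593×(-1.050984)=-0.367417.
Sum = -1.834593, so H' = 1.8346.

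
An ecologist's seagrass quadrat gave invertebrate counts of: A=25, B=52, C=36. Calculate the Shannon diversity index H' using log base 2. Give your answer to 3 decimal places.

1.523

Total N = 25+52+36 = 113, so the proportions are 0.22124, 0.46018, 0.31858 (working shown to 5 dp, full precision carried).
Each pᵢ log₂ pᵢ term: 0.22124×(-2.17632)=-0.48149, 0.46018×(-1.11974)=-0.51528, 0.31858×(-1.65025)=-0.52574.
Sum = -1.52251, so H' = 1.523.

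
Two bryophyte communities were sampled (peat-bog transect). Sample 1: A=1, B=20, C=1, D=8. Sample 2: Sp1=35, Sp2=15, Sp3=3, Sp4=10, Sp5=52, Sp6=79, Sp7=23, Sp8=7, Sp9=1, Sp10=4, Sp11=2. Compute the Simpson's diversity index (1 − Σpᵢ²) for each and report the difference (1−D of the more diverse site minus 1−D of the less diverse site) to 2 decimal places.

Sample 1: N=30, proportions 0.0333, 0.6667, 0.0333, 0.2667, giving 1−D = 0.4822 (working shown to 4 dp, full precision carried).
Sample 2: N=231, proportions 0.1515, 0.0649, 0.013, 0.0433, 0.2251, 0.342, 0.0996, 0.0303, 0.0043, 0.0173, 0.0087, giving 1−D = 0.7919.
Difference = |0.4822 − 0.7919| = 0.3097, i.e. 0.31 to 2 decimal places.

0.31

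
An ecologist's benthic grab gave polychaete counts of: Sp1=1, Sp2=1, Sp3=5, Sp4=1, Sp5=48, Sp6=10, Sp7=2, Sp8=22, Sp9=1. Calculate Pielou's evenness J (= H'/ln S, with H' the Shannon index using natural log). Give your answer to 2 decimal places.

0.62

Total N = 1+1+5+1+48+10+2+22+1 = 91, so the proportions are 0.011, 0.011, 0.0549, 0.011, 0.5275, 0.1099, 0.022, 0.2418, 0.011 (working shown to 4 dp, full precision carried).
H' = −Σ pᵢ ln pᵢ = −((-0.0496) + (-0.0496) + (-0.1594) + (-0.0496) + (-0.3374) + (-0.2427) + (-0.0839) + (-0.3433) + (-0.0496)) = 1.3649.
With S = 9 species, ln S = 2.1972, so J = 1.3649/2.1972 = 0.6212, i.e. 0.62 to 2 decimal places.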